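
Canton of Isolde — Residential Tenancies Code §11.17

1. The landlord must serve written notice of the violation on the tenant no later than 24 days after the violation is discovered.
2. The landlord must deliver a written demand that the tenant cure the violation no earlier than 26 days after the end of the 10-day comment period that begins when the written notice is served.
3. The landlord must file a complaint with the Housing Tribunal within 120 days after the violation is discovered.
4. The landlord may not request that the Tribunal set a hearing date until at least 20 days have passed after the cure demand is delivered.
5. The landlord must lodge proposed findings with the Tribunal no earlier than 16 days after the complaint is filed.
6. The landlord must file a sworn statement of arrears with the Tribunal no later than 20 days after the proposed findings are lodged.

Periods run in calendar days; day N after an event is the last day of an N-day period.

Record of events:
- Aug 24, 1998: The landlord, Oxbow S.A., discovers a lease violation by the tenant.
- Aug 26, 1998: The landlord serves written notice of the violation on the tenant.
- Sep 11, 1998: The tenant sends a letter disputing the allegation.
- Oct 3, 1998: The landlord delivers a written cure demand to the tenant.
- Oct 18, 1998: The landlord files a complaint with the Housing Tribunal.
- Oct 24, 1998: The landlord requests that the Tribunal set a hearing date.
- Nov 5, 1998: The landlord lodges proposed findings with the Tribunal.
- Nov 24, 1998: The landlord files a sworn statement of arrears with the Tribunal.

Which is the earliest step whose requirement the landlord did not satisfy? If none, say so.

Step 1 — counting 24 days from Aug 24, 1998 (when the violation is discovered) gives a deadline of Sep 17, 1998; completed Aug 26, 1998, before the deadline.
Step 2 — must wait 26 days from Sep 5, 1998 (end of the 10-day comment period, which began when the written notice is served on Aug 26, 1998), so not before Oct 1, 1998; Oct 3, 1998 is on or after that date.
Step 3 — counting 120 days from Aug 24, 1998 (when the violation is discovered) gives a deadline of Dec 22, 1998; completed Oct 18, 1998, before the deadline.
Step 4 — must wait 20 days from Oct 3, 1998 (when the cure demand is delivered), so not before Oct 23, 1998; done Oct 24, 1998, after the minimum wait.
Step 5 — must wait 16 days from Oct 18, 1998 (when the complaint is filed), so not before Nov 3, 1998; done Nov 5, 1998 — permitted.
Step 6 — counting 20 days from Nov 5, 1998 (when the proposed findings are lodged) gives a deadline of Nov 25, 1998; completed Nov 24, 1998, before the deadline.

None — every step was satisfied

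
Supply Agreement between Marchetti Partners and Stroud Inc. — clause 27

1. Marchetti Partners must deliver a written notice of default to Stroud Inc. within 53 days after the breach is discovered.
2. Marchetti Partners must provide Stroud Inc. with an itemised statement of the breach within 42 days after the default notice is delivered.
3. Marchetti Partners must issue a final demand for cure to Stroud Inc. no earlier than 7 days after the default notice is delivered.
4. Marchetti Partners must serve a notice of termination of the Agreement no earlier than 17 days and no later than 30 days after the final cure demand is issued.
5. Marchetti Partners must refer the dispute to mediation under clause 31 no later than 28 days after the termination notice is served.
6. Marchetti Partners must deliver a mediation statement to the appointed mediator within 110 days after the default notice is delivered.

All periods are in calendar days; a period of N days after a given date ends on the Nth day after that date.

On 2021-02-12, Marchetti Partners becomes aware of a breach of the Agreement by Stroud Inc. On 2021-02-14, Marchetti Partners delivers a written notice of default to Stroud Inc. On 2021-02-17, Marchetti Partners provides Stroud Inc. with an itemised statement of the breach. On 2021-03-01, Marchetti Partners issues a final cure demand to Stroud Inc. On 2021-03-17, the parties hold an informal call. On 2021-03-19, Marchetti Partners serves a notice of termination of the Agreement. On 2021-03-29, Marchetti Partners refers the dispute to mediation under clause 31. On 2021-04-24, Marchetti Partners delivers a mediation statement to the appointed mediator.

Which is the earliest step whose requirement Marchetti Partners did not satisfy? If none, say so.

None — every step was satisfied

Step 1 — counting 53 days from 2021-02-12 (when the breach is discovered) gives a deadline of 2021-04-06; 2021-02-14 is within that limit.
Step 2 — counting 42 days from 2021-02-14 (when the default notice is delivered) gives a deadline of 2021-03-28; completed 2021-02-17, before the deadline.
Step 3 — must wait 7 days from 2021-02-14 (when the default notice is delivered), so not before 2021-02-21; done 2021-03-01 — permitted.
Step 4 — 17 and 30 days from 2021-03-01 (when the final cure demand is issued) are 2021-03-18 and 2021-03-31 respectively; done 2021-03-19, which is between those dates.
Step 5 — counting 28 days from 2021-03-19 (when the termination notice is served) gives a deadline of 2021-04-16; done 2021-03-29 — timely.
Step 6 — counting 110 days from 2021-02-14 (when the default notice is delivered) gives a deadline of 2021-06-04; done 2021-04-24 — timely.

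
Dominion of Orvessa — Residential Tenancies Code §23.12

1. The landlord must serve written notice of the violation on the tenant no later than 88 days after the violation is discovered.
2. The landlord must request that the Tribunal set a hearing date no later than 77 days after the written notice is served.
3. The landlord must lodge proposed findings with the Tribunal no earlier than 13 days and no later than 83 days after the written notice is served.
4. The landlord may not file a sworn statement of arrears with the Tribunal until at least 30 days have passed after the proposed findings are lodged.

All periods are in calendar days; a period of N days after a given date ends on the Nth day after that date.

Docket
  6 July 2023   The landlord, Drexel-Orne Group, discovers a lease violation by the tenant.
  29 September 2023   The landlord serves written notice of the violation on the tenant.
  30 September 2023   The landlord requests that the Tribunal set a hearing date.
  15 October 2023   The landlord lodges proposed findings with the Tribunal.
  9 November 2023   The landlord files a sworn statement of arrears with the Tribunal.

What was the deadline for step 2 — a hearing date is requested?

15 December 2023

Step 2 runs from 29 September 2023, when the written notice is served. 77 days after 29 September 2023 is 15 December 2023.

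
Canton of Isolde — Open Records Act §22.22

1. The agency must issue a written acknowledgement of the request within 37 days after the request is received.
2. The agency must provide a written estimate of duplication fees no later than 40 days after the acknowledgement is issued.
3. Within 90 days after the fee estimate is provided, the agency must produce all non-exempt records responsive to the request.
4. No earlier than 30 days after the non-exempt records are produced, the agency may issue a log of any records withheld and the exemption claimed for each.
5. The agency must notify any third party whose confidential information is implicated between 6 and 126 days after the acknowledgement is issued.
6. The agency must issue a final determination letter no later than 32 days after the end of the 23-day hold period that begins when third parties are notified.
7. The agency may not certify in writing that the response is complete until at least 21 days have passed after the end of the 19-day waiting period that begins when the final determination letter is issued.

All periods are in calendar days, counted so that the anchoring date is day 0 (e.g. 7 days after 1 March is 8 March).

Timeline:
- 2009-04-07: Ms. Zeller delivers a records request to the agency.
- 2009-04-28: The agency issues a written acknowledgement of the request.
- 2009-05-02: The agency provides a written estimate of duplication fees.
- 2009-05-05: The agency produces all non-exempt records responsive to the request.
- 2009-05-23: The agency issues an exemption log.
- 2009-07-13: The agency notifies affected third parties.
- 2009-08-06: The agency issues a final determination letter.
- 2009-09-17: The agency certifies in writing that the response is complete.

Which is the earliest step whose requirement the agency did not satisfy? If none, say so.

Step 1 — counting 37 days from 2009-04-07 (when the request is received) gives a deadline of 2009-05-14; completed 2009-04-28, before the deadline.
Step 2 — counting 40 days from 2009-04-28 (when the acknowledgement is issued) gives a deadline of 2009-06-07; completed 2009-05-02, before the deadline.
Step 3 — counting 90 days from 2009-05-02 (when the fee estimate is provided) gives a deadline of 2009-07-31; completed 2009-05-05, before the deadline.
Step 4 — must wait 30 days from 2009-05-05 (when the non-exempt records are produced), so not before 2009-06-04; 2009-05-23 is 12 days before the earliest permitted date.

Step 4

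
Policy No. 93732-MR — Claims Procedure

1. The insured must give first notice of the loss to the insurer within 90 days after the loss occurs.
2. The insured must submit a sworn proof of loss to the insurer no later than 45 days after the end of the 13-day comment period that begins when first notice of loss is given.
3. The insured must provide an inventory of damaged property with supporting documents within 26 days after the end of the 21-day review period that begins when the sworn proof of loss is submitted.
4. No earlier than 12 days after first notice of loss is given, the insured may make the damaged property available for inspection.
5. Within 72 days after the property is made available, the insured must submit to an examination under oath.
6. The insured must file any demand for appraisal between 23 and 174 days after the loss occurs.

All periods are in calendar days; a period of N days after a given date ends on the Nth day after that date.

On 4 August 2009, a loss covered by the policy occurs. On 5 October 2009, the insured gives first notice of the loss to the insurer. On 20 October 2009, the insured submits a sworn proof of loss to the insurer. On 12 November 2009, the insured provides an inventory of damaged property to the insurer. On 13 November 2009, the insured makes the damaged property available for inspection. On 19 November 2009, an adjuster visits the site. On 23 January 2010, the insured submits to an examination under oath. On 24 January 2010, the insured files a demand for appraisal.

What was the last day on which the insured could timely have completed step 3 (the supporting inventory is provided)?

6 December 2009

The sworn proof of loss is submitted on 20 October 2009; the 21-day review period therefore ends 10 November 2009, and step 3 runs from that date. 26 days after 10 November 2009 is 6 December 2009.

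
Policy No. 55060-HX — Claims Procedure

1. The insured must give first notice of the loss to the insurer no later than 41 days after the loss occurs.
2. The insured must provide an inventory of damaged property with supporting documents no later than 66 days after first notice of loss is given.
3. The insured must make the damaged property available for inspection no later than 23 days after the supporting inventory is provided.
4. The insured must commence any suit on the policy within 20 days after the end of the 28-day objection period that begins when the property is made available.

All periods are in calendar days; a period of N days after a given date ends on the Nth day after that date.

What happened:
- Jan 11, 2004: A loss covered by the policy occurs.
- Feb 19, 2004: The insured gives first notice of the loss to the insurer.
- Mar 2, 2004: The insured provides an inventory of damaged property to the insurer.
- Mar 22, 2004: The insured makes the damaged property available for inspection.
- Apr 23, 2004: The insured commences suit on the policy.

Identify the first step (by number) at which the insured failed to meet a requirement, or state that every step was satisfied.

Step 1 — counting 41 days from Jan 11, 2004 (when the loss occurs) gives a deadline of Feb 21, 2004; completed Feb 19, 2004, before the deadline.
Step 2 — counting 66 days from Feb 19, 2004 (when first notice of loss is given) gives a deadline of Apr 25, 2004; Mar 2, 2004 is within that limit.
Step 3 — counting 23 days from Mar 2, 2004 (when the supporting inventory is provided) gives a deadline of Mar 25, 2004; done Mar 22, 2004 — timely.
Step 4 — counting 20 days from Apr 19, 2004 (end of the 28-day objection period, which began when the property is made available on Mar 22, 2004) gives a deadline of May 9, 2004; completed Apr 23, 2004, before the deadline.

None — every step was satisfied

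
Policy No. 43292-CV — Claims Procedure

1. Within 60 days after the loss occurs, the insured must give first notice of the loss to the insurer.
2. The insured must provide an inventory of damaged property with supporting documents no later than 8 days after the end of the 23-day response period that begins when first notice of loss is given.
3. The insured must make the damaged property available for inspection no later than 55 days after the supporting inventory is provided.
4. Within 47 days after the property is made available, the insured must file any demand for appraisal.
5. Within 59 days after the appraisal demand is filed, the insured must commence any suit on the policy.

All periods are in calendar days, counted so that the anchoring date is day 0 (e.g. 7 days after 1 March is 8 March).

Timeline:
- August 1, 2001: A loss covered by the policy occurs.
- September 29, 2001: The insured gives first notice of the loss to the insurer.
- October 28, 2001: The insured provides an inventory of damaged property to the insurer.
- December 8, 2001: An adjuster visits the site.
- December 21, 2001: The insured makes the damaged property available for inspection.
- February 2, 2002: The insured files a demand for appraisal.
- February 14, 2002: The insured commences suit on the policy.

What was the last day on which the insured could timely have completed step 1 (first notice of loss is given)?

September 30, 2001

Step 1 runs from August 1, 2001, when the loss occurs. 60 days after August 1, 2001 is September 30, 2001.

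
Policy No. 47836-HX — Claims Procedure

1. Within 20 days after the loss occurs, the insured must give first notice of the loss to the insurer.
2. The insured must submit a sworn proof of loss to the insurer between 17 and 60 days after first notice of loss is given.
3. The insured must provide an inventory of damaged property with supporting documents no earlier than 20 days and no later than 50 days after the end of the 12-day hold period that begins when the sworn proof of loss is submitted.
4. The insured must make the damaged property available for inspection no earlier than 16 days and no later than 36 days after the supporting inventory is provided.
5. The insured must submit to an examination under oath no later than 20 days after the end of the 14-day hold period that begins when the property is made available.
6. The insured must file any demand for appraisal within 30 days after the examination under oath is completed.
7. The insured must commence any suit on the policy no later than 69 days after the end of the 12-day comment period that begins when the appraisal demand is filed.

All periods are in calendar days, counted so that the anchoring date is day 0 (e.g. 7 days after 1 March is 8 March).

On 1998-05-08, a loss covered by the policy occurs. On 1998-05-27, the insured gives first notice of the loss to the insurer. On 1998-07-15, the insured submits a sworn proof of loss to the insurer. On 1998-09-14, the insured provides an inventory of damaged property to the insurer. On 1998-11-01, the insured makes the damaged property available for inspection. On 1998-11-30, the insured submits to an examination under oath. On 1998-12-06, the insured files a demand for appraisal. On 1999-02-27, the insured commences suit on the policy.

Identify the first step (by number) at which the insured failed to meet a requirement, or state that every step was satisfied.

(1) due by 1998-05-08 + 20 days = 1998-05-28; completed 1998-05-27, before the deadline.
(2) the permitted window runs from 1998-05-27 + 17 = 1998-06-13 to 1998-05-27 + 60 = 1998-07-26; 1998-07-15 falls inside that range.
(3) the permitted window runs from 1998-07-27 + 20 = 1998-08-16 to 1998-07-27 + 50 = 1998-09-15; 1998-09-14 falls inside that range.
(4) the permitted window runs from 1998-09-14 + 16 = 1998-09-30 to 1998-09-14 + 36 = 1998-10-20; 1998-11-01 is 12 days past the end of the window.

Step 4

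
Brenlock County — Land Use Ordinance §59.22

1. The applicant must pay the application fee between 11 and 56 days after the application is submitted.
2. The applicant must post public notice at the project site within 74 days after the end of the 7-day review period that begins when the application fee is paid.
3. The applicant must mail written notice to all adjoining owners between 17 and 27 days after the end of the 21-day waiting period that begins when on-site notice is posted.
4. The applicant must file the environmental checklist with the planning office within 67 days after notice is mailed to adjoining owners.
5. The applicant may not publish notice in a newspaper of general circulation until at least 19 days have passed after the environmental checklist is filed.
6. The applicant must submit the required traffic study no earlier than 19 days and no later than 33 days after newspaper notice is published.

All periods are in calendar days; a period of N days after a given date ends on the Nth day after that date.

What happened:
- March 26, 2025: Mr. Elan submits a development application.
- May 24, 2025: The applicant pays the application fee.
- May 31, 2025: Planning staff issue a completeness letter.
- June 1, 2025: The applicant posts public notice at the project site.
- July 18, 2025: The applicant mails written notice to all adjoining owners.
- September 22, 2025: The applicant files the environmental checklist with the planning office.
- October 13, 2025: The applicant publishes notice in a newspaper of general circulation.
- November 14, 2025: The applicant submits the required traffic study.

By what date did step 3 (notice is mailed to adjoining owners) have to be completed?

On-site notice is posted on June 1, 2025; the 21-day waiting period therefore ends June 22, 2025, and step 3 runs from that date. The window is 17–27 days after June 22, 2025; it closes on July 19, 2025.

July 19, 2025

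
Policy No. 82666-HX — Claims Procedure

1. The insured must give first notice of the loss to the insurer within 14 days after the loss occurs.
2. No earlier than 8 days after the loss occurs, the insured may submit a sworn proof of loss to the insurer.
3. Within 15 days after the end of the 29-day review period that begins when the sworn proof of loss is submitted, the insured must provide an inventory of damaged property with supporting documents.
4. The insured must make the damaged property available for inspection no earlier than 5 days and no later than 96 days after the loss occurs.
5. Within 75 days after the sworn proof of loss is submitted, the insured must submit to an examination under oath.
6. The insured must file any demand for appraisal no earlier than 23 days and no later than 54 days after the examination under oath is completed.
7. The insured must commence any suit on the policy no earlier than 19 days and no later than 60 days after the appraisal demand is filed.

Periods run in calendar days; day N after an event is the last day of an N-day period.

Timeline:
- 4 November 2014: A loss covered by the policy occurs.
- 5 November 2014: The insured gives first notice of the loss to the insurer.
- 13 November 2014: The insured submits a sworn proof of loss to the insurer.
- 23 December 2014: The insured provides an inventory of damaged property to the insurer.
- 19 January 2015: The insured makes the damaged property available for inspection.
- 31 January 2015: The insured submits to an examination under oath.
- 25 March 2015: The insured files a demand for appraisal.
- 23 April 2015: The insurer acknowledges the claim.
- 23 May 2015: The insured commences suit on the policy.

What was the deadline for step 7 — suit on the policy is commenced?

24 May 2015

Step 7 runs from 25 March 2015, when the appraisal demand is filed. The window is 19–60 days after 25 March 2015; it closes on 24 May 2015.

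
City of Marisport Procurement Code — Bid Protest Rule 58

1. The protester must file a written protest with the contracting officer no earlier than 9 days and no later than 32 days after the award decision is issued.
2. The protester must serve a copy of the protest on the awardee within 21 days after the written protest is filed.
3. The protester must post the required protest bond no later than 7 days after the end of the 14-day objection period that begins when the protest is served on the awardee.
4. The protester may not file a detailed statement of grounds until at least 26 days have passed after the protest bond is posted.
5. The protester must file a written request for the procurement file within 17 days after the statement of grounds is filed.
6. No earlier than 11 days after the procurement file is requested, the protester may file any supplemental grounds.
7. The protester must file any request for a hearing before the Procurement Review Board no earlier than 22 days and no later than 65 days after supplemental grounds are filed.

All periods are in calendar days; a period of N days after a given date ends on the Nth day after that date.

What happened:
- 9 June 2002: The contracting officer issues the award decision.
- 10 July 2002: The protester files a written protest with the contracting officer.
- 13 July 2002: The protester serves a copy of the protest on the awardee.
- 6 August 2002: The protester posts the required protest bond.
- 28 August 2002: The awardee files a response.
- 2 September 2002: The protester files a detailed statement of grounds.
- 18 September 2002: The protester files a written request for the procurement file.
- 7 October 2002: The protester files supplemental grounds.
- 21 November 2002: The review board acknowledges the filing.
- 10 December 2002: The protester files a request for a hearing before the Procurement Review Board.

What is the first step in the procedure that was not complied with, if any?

Step 1: the window is 9–32 days after 9 June 2002 (when the award decision is issued), so 18 June 2002 through 11 July 2002; done 10 July 2002 — within the window.
Step 2: 21 days after 10 July 2002 (when the written protest is filed) is 31 July 2002; done 13 July 2002 — timely.
Step 3: 7 days after 27 July 2002 (end of the 14-day objection period, which began when the protest is served on the awardee on 13 July 2002) is 3 August 2002; 6 August 2002 misses that deadline by 3 days.
No need to go further; step 3 was not satisfied.

Step 3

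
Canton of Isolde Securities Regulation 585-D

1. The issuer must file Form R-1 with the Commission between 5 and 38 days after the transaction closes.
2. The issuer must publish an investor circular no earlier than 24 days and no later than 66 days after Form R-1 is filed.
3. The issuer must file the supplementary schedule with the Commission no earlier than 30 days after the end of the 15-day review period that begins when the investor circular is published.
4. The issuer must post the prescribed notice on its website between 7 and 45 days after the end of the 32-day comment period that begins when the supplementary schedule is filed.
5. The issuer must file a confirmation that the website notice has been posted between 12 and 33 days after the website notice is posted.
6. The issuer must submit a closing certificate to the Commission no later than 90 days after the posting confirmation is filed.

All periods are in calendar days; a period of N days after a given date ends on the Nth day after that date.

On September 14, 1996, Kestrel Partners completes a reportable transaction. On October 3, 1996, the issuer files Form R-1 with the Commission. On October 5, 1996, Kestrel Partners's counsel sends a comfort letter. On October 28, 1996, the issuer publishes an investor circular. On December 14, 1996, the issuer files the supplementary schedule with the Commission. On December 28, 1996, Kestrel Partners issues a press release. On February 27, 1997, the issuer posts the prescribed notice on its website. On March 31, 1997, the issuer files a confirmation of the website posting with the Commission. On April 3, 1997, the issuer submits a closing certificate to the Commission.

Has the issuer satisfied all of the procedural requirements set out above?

Yes

Step 1: the window is 5–38 days after September 14, 1996 (when the transaction closes), so September 19, 1996 through October 22, 1996; October 3, 1996 falls inside that range.
Step 2: the window is 24–66 days after October 3, 1996 (when Form R-1 is filed), so October 27, 1996 through December 8, 1996; done October 28, 1996, which is between those dates.
Step 3: the earliest permitted date is 30 days after November 12, 1996 (end of the 15-day review period, which began when the investor circular is published on October 28, 1996), i.e. December 12, 1996; done December 14, 1996 — permitted.
Step 4: the window is 7–45 days after January 15, 1997 (end of the 32-day comment period, which began when the supplementary schedule is filed on December 14, 1996), so January 22, 1997 through March 1, 1997; done February 27, 1997 — within the window.
Step 5: the window is 12–33 days after February 27, 1997 (when the website notice is posted), so March 11, 1997 through April 1, 1997; March 31, 1997 falls inside that range.
Step 6: 90 days after March 31, 1997 (when the posting confirmation is filed) is June 29, 1997; done April 3, 1997 — timely.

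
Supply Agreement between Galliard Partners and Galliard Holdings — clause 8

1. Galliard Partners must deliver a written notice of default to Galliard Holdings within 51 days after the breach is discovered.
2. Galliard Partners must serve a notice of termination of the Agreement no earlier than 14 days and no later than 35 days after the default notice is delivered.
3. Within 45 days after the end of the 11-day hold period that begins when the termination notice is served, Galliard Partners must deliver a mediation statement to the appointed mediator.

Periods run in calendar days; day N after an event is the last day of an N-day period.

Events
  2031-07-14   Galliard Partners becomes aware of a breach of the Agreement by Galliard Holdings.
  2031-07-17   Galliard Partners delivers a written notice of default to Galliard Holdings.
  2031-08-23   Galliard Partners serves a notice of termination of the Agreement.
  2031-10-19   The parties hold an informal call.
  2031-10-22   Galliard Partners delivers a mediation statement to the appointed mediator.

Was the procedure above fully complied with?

(1) due by 2031-07-14 + 51 days = 2031-09-03; done 2031-07-17 — timely.
(2) the permitted window runs from 2031-07-17 + 14 = 2031-07-31 to 2031-07-17 + 35 = 2031-08-21; 2031-08-23 is 2 days past the end of the window.
No need to go further; step 2 was not satisfied.

No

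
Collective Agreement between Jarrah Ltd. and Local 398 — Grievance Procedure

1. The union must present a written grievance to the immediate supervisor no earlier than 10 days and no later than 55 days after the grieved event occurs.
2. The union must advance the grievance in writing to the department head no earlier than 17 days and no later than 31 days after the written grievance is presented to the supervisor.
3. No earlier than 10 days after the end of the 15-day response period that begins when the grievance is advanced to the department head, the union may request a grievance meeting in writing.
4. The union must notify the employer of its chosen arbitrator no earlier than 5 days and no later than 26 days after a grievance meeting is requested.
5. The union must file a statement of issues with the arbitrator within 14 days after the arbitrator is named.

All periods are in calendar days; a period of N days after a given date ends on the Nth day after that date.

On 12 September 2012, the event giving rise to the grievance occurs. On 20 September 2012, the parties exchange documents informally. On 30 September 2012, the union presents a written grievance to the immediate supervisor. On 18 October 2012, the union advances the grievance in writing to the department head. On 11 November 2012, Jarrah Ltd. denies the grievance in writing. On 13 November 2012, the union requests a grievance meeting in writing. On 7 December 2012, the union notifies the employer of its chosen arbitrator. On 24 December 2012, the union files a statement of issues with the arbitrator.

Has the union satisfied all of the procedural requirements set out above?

No

Step 1 — 10 and 55 days from 12 September 2012 (when the grieved event occurs) are 22 September 2012 and 6 November 2012 respectively; 30 September 2012 falls inside that range.
Step 2 — 17 and 31 days from 30 September 2012 (when the written grievance is presented to the supervisor) are 17 October 2012 and 31 October 2012 respectively; done 18 October 2012 — within the window.
Step 3 — must wait 10 days from 2 November 2012 (end of the 15-day response period, which began when the grievance is advanced to the department head on 18 October 2012), so not before 12 November 2012; done 13 November 2012, after the minimum wait.
Step 4 — 5 and 26 days from 13 November 2012 (when a grievance meeting is requested) are 18 November 2012 and 9 December 2012 respectively; 7 December 2012 falls inside that range.
Step 5 — counting 14 days from 7 December 2012 (when the arbitrator is named) gives a deadline of 21 December 2012; done 24 December 2012 — 3 days late.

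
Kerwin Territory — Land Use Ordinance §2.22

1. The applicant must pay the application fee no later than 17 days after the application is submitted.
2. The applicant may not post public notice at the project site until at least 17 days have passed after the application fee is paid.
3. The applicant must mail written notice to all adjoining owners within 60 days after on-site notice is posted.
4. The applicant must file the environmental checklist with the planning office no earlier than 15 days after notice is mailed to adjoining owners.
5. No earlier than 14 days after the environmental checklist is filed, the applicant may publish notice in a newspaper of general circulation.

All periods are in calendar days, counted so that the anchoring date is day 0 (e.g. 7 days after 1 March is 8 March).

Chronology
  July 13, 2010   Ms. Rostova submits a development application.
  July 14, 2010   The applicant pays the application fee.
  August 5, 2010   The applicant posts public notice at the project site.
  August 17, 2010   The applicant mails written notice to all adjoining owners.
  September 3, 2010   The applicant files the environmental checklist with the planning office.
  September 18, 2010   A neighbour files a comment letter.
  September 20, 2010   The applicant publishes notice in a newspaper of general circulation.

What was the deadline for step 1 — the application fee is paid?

July 30, 2010

Step 1 runs from July 13, 2010, when the application is submitted. 17 days after July 13, 2010 is July 30, 2010.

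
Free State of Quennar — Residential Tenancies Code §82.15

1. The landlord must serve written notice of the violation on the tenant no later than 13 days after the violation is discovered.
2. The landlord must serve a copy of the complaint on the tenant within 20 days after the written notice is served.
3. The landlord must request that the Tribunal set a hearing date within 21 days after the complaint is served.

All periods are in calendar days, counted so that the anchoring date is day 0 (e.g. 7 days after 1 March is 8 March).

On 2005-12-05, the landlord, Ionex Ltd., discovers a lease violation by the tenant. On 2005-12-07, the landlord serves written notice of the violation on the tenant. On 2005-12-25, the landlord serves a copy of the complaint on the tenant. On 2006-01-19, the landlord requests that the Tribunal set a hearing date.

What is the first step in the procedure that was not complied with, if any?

Step 3

Step 1 — counting 13 days from 2005-12-05 (when the violation is discovered) gives a deadline of 2005-12-18; completed 2005-12-07, before the deadline.
Step 2 — counting 20 days from 2005-12-07 (when the written notice is served) gives a deadline of 2005-12-27; 2005-12-25 is within that limit.
Step 3 — counting 21 days from 2005-12-25 (when the complaint is served) gives a deadline of 2006-01-15; not done until 2006-01-19, 4 days after the deadline.
No need to go further; step 3 was not satisfied.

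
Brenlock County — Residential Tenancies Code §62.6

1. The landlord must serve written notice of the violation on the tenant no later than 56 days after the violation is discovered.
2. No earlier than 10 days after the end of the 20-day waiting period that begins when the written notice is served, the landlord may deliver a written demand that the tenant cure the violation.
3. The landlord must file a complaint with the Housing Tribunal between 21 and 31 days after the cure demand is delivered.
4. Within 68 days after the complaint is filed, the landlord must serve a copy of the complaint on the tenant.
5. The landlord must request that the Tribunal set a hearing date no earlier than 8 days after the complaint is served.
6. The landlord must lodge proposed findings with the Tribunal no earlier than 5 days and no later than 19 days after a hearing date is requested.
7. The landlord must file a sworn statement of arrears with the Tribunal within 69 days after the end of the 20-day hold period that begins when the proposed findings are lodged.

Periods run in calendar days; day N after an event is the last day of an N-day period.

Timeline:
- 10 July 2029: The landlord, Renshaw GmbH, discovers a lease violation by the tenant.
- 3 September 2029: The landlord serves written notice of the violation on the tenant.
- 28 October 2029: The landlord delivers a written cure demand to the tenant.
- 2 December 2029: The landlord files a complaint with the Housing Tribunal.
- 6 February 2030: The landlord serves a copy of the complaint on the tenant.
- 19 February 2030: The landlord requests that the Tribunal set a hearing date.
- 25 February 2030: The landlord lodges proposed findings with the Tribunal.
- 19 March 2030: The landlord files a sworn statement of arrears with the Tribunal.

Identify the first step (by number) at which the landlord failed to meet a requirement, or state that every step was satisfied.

Step 3

Step 1 — counting 56 days from 10 July 2029 (when the violation is discovered) gives a deadline of 4 September 2029; completed 3 September 2029, before the deadline.
Step 2 — must wait 10 days from 23 September 2029 (end of the 20-day waiting period, which began when the written notice is served on 3 September 2029), so not before 3 October 2029; done 28 October 2029 — permitted.
Step 3 — 21 and 31 days from 28 October 2029 (when the cure demand is delivered) are 18 November 2029 and 28 November 2029 respectively; done 2 December 2029 — 4 days after the window closed.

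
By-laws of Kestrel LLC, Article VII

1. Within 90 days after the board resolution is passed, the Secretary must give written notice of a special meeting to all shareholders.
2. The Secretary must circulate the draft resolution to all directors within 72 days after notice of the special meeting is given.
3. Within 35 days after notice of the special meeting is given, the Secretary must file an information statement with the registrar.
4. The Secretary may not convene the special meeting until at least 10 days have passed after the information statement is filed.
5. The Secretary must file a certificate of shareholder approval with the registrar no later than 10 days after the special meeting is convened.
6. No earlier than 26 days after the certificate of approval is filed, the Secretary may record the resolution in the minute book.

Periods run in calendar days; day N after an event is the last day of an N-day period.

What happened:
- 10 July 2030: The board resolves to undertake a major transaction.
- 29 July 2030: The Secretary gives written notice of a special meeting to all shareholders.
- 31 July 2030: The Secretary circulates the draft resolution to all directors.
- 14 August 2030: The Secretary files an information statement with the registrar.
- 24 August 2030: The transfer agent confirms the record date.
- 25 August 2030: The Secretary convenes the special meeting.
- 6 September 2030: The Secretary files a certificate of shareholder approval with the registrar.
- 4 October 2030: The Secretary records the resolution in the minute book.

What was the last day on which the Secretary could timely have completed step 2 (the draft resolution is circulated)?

Step 2 runs from 29 July 2030, when notice of the special meeting is given. 72 days after 29 July 2030 is 9 October 2030.

9 October 2030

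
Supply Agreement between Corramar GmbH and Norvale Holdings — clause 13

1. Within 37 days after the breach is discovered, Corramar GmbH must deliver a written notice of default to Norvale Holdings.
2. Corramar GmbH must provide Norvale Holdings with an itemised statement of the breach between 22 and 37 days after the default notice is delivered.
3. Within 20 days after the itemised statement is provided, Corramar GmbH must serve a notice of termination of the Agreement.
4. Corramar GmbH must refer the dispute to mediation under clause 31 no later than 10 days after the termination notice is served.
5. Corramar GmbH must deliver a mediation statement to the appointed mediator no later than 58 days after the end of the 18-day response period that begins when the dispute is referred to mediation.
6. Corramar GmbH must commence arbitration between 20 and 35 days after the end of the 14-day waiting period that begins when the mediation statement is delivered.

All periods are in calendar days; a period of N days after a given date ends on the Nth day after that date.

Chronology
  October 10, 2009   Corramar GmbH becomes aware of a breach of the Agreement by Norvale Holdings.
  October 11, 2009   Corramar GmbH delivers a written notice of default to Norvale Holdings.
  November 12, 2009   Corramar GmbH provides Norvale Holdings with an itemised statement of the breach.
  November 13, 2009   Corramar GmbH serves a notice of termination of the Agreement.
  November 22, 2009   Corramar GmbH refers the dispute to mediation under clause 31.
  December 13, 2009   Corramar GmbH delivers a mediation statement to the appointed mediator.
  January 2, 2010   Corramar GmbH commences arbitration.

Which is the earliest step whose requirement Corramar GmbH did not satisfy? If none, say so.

Step 6

Step 1 — counting 37 days from October 10, 2009 (when the breach is discovered) gives a deadline of November 16, 2009; October 11, 2009 is within that limit.
Step 2 — 22 and 37 days from October 11, 2009 (when the default notice is delivered) are November 2, 2009 and November 17, 2009 respectively; done November 12, 2009 — within the window.
Step 3 — counting 20 days from November 12, 2009 (when the itemised statement is provided) gives a deadline of December 2, 2009; November 13, 2009 is within that limit.
Step 4 — counting 10 days from November 13, 2009 (when the termination notice is served) gives a deadline of November 23, 2009; completed November 22, 2009, before the deadline.
Step 5 — counting 58 days from December 10, 2009 (end of the 18-day response period, which began when the dispute is referred to mediation on November 22, 2009) gives a deadline of February 6, 2010; completed December 13, 2009, before the deadline.
Step 6 — 20 and 35 days from December 27, 2009 (end of the 14-day waiting period, which began when the mediation statement is delivered on December 13, 2009) are January 16, 2010 and January 31, 2010 respectively; done January 2, 2010 — 14 days before the window opened.
That is the first point of non-compliance.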